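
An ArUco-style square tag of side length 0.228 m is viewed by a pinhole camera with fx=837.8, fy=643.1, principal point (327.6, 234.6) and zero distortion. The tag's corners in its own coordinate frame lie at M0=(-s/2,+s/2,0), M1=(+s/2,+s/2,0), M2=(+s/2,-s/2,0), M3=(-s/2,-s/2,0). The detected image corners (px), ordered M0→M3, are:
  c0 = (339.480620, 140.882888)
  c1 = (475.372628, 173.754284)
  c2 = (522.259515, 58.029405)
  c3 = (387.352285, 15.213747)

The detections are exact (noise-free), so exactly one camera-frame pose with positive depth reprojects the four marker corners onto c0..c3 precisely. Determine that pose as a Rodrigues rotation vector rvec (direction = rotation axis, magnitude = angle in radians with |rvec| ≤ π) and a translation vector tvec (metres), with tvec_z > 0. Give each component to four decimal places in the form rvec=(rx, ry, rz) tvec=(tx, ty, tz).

rvec=(0.1581, -0.3931, 0.2621) tvec=(0.1500, -0.2517, 1.1872)

Intrinsics K: fx=837.8, fy=643.1, cx=327.6, cy=234.6
Marker side s = 0.228 m; corners in marker frame (Z=0):
  M0 = (-0.1140, +0.1140, 0)
  M1 = (+0.1140, +0.1140, 0)
  M2 = (+0.1140, -0.1140, 0)
  M3 = (-0.1140, -0.1140, 0)
Detected image corners:
  c0 = (339.480620, 140.882888) px
  c1 = (475.372628, 173.754284) px
  c2 = (522.259515, 58.029405) px
  c3 = (387.352285, 15.213747) px
Planar DLT: solve 8×8 A·h = b for H (H[2,2]=1):
  H  [+738.15072 -170.99008 +433.46890]
  H  [+198.21931 +536.80281 +98.27810]
  H  [+0.33465 +0.08520 +1.00000]
B = K⁻¹H; ‖b₁‖=0.842285, ‖b₂‖=0.842285; λ = 2/(‖b₁‖+‖b₂‖) = 1.187246, sign → tz>0 ⇒ λ=+1.187246
r₁ = λ·B[:,0] = (+0.89068,+0.22100,+0.39731); r₂ = λ·B[:,1] = (-0.28186,+0.95411,+0.10115)
r₃ = r₁×r₂ = (-0.35672,-0.20208,+0.91209); SVD([r₁ r₂ r₃]) → R = UVᵀ:
  R  [+0.89068 -0.28186 -0.35672]
  R  [+0.22100 +0.95411 -0.20208]
  R  [+0.39731 +0.10115 +0.91209]
t = (+0.15003, -0.25167, +1.18725) m
tr R = 2.756877; θ = arccos((tr R − 1)/2) = 0.498212 rad = 28.545°
axis k = ((R−Rᵀ)₃₂, (R−Rᵀ)₁₃, (R−Rᵀ)₂₁) / (2 sinθ) = (+0.317289, -0.788970, +0.526169)
rvec = θ·k = (+0.158077, -0.393075, +0.262144)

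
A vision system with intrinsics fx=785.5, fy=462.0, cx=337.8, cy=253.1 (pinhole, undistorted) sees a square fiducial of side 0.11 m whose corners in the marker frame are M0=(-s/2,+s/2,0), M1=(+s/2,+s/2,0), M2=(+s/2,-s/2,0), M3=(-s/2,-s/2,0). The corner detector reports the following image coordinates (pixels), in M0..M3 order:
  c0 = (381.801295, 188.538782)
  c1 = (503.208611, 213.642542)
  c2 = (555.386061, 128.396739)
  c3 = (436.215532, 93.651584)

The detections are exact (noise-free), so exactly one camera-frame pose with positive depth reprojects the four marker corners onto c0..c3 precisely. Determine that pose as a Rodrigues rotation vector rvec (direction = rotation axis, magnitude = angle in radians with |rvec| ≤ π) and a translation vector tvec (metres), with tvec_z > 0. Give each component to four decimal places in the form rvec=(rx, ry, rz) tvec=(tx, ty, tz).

Intrinsics K: fx=785.5, fy=462.0, cx=337.8, cy=253.1
Marker side s = 0.11 m; corners in marker frame (Z=0):
  M0 = (-0.0550, +0.0550, 0)
  M1 = (+0.0550, +0.0550, 0)
  M2 = (+0.0550, -0.0550, 0)
  M3 = (-0.0550, -0.0550, 0)
Detected image corners:
  c0 = (381.801295, 188.538782) px
  c1 = (503.208611, 213.642542) px
  c2 = (555.386061, 128.396739) px
  c3 = (436.215532, 93.651584) px
Planar DLT: solve 8×8 A·h = b for H (H[2,2]=1):
  H  [+1514.60779 -376.80878 +471.78602]
  H  [+411.51127 +852.28139 +157.36171]
  H  [+0.89724 +0.22849 +1.00000]
B = K⁻¹H; ‖b₁‖=1.828453, ‖b₂‖=1.828453; λ = 2/(‖b₁‖+‖b₂‖) = 0.546910, sign → tz>0 ⇒ λ=+0.546910
r₁ = λ·B[:,0] = (+0.84353,+0.21831,+0.49071); r₂ = λ·B[:,1] = (-0.31610,+0.94046,+0.12496)
r₃ = r₁×r₂ = (-0.43421,-0.26052,+0.86231); SVD([r₁ r₂ r₃]) → R = UVᵀ:
  R  [+0.84353 -0.31610 -0.43421]
  R  [+0.21831 +0.94046 -0.26052]
  R  [+0.49071 +0.12496 +0.86231]
t = (+0.09329, -0.11333, +0.54691) m
tr R = 2.646305; θ = arccos((tr R − 1)/2) = 0.603856 rad = 34.598°
axis k = ((R−Rᵀ)₃₂, (R−Rᵀ)₁₃, (R−Rᵀ)₂₁) / (2 sinθ) = (+0.339444, -0.814452, +0.470579)
rvec = θ·k = (+0.204975, -0.491812, +0.284162)

rvec=(0.2050, -0.4918, 0.2842) tvec=(0.0933, -0.1133, 0.5469)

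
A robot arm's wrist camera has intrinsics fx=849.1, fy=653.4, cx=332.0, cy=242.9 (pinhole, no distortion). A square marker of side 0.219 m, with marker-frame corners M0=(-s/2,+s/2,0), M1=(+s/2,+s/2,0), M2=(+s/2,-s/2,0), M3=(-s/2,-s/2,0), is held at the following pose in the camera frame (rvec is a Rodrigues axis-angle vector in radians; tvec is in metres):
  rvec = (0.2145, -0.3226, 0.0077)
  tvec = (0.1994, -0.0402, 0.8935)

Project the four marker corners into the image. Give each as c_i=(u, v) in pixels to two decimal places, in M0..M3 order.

Intrinsics K: fx=849.1, fy=653.4, cx=332.0, cy=242.9
Marker side s = 0.219 m; corners in marker frame (Z=0):
  M0 = (-0.1095, +0.1095, 0)
  M1 = (+0.1095, +0.1095, 0)
  M2 = (+0.1095, -0.1095, 0)
  M3 = (-0.1095, -0.1095, 0)
rvec = (0.2145, -0.3226, 0.0077), |rvec| = θ = 0.38748 rad = 22.201°
Rodrigues: sinθ=0.37786, 1−cosθ=0.07414; R = I + sinθ·[k]× + (1−cosθ)·[k]×²:
    [+0.94858 -0.04168 -0.31377]
    [-0.02666 +0.97725 -0.21040]
    [+0.31540 +0.20795 +0.92589]
t = (0.1994, -0.0402, 0.8935) m
M0: Pc = R·M0+t = (+0.09097, +0.06973, +0.88173); u = 849.1·(+0.09097)/0.88173 + 332.0 = 419.5998, v = 653.4·(+0.06973)/0.88173 + 242.9 = 294.5715
M1: Pc = R·M1+t = (+0.29871, +0.06389, +0.95081); u = 849.1·(+0.29871)/0.95081 + 332.0 = 598.7540, v = 653.4·(+0.06389)/0.95081 + 242.9 = 286.8055
M2: Pc = R·M2+t = (+0.30783, -0.15013, +0.90527); u = 849.1·(+0.30783)/0.90527 + 332.0 = 620.7342, v = 653.4·(-0.15013)/0.90527 + 242.9 = 134.5409
M3: Pc = R·M3+t = (+0.10009, -0.14429, +0.83619); u = 849.1·(+0.10009)/0.83619 + 332.0 = 433.6387, v = 653.4·(-0.14429)/0.83619 + 242.9 = 130.1521

c0=(419.60, 294.57) c1=(598.75, 286.81) c2=(620.73, 134.54) c3=(433.64, 130.15)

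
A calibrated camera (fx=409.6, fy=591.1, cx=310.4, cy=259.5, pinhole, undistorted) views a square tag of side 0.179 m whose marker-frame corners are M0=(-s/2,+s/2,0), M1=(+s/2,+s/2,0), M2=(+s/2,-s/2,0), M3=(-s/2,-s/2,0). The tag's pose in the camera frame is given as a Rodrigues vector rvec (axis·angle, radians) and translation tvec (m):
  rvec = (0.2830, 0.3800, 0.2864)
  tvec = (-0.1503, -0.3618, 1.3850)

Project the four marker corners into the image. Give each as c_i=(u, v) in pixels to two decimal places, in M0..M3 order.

c0=(239.54, 133.13) c1=(283.69, 152.66) c2=(294.66, 74.62) c3=(248.21, 57.51)

Intrinsics K: fx=409.6, fy=591.1, cx=310.4, cy=259.5
Marker side s = 0.179 m; corners in marker frame (Z=0):
  M0 = (-0.0895, +0.0895, 0)
  M1 = (+0.0895, +0.0895, 0)
  M2 = (+0.0895, -0.0895, 0)
  M3 = (-0.0895, -0.0895, 0)
rvec = (0.2830, 0.3800, 0.2864), |rvec| = θ = 0.55364 rad = 31.721°
Rodrigues: sinθ=0.52578, 1−cosθ=0.14938; R = I + sinθ·[k]× + (1−cosθ)·[k]×²:
    [+0.88965 -0.21958 +0.40038]
    [+0.32440 +0.92099 -0.21572]
    [-0.32138 +0.32180 +0.89059]
t = (-0.1503, -0.3618, 1.3850) m
M0: Pc = R·M0+t = (-0.24958, -0.30841, +1.44257); u = 409.6·(-0.24958)/1.44257 + 310.4 = 239.5357, v = 591.1·(-0.30841)/1.44257 + 259.5 = 133.1291
M1: Pc = R·M1+t = (-0.09033, -0.25034, +1.38504); u = 409.6·(-0.09033)/1.38504 + 310.4 = 283.6869, v = 591.1·(-0.25034)/1.38504 + 259.5 = 152.6623
M2: Pc = R·M2+t = (-0.05102, -0.41519, +1.32743); u = 409.6·(-0.05102)/1.32743 + 310.4 = 294.6558, v = 591.1·(-0.41519)/1.32743 + 259.5 = 74.6159
M3: Pc = R·M3+t = (-0.21027, -0.47326, +1.38496); u = 409.6·(-0.21027)/1.38496 + 310.4 = 248.2127, v = 591.1·(-0.47326)/1.38496 + 259.5 = 57.5121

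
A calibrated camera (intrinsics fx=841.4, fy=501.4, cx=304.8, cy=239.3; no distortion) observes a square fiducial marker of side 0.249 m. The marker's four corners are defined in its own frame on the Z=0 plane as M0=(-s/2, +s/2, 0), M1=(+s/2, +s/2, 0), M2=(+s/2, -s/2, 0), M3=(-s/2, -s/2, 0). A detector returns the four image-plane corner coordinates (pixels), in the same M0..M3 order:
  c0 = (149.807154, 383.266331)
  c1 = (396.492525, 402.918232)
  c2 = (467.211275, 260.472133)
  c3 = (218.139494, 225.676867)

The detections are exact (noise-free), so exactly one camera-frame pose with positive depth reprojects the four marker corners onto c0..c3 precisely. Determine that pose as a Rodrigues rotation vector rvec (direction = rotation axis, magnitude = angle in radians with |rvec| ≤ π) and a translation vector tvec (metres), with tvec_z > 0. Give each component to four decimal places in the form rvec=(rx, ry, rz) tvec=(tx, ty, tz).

Intrinsics K: fx=841.4, fy=501.4, cx=304.8, cy=239.3
Marker side s = 0.249 m; corners in marker frame (Z=0):
  M0 = (-0.1245, +0.1245, 0)
  M1 = (+0.1245, +0.1245, 0)
  M2 = (+0.1245, -0.1245, 0)
  M3 = (-0.1245, -0.1245, 0)
Detected image corners:
  c0 = (149.807154, 383.266331) px
  c1 = (396.492525, 402.918232) px
  c2 = (467.211275, 260.472133) px
  c3 = (218.139494, 225.676867) px
Planar DLT: solve 8×8 A·h = b for H (H[2,2]=1):
  H  [+1112.13498 -234.80074 +313.13455]
  H  [+229.36354 +647.16504 +320.07983]
  H  [+0.37909 +0.14499 +1.00000]
B = K⁻¹H; ‖b₁‖=1.273999, ‖b₂‖=1.273999; λ = 2/(‖b₁‖+‖b₂‖) = 0.784930, sign → tz>0 ⇒ λ=+0.784930
r₁ = λ·B[:,0] = (+0.92970,+0.21705,+0.29756); r₂ = λ·B[:,1] = (-0.26027,+0.95881,+0.11381)
r₃ = r₁×r₂ = (-0.26060,-0.18325,+0.94790); SVD([r₁ r₂ r₃]) → R = UVᵀ:
  R  [+0.92970 -0.26027 -0.26060]
  R  [+0.21705 +0.95881 -0.18325]
  R  [+0.29756 +0.11381 +0.94790]
t = (+0.00778, +0.12646, +0.78493) m
tr R = 2.836406; θ = arccos((tr R − 1)/2) = 0.407276 rad = 23.335°
axis k = ((R−Rᵀ)₃₂, (R−Rᵀ)₁₃, (R−Rᵀ)₂₁) / (2 sinθ) = (+0.374971, -0.704541, +0.602510)
rvec = θ·k = (+0.152717, -0.286943, +0.245388)

rvec=(0.1527, -0.2869, 0.2454) tvec=(0.0078, 0.1265, 0.7849)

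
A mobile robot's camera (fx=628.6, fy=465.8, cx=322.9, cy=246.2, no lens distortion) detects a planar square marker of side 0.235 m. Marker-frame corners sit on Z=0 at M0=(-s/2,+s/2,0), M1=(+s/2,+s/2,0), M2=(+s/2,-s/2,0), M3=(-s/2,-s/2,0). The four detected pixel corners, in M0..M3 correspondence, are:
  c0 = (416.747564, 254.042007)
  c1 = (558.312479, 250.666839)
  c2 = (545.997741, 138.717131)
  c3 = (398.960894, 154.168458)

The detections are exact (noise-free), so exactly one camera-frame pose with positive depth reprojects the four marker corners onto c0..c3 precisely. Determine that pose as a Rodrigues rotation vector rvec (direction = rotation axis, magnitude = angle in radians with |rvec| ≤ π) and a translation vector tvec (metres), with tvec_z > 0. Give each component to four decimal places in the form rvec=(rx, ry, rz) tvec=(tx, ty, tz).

Intrinsics K: fx=628.6, fy=465.8, cx=322.9, cy=246.2
Marker side s = 0.235 m; corners in marker frame (Z=0):
  M0 = (-0.1175, +0.1175, 0)
  M1 = (+0.1175, +0.1175, 0)
  M2 = (+0.1175, -0.1175, 0)
  M3 = (-0.1175, -0.1175, 0)
Detected image corners:
  c0 = (416.747564, 254.042007) px
  c1 = (558.312479, 250.666839) px
  c2 = (545.997741, 138.717131) px
  c3 = (398.960894, 154.168458) px
Planar DLT: solve 8×8 A·h = b for H (H[2,2]=1):
  H  [+389.82257 +165.49549 +476.23529]
  H  [-132.44767 +491.15748 +200.96344]
  H  [-0.46653 +0.21002 +1.00000]
B = K⁻¹H; ‖b₁‖=0.978937, ‖b₂‖=0.978937; λ = 2/(‖b₁‖+‖b₂‖) = 1.021516, sign → tz>0 ⇒ λ=+1.021516
r₁ = λ·B[:,0] = (+0.87829,-0.03857,-0.47657); r₂ = λ·B[:,1] = (+0.15874,+0.96373,+0.21454)
r₃ = r₁×r₂ = (+0.45101,-0.26408,+0.85256); SVD([r₁ r₂ r₃]) → R = UVᵀ:
  R  [+0.87829 +0.15874 +0.45101]
  R  [-0.03857 +0.96373 -0.26408]
  R  [-0.47657 +0.21454 +0.85256]
t = (+0.24918, -0.09921, +1.02152) m
tr R = 2.694579; θ = arccos((tr R − 1)/2) = 0.559935 rad = 32.082°
axis k = ((R−Rᵀ)₃₂, (R−Rᵀ)₁₃, (R−Rᵀ)₂₁) / (2 sinθ) = (+0.450566, +0.873207, -0.185742)
rvec = θ·k = (+0.252288, +0.488939, -0.104003)

rvec=(0.2523, 0.4889, -0.1040) tvec=(0.2492, -0.0992, 1.0215)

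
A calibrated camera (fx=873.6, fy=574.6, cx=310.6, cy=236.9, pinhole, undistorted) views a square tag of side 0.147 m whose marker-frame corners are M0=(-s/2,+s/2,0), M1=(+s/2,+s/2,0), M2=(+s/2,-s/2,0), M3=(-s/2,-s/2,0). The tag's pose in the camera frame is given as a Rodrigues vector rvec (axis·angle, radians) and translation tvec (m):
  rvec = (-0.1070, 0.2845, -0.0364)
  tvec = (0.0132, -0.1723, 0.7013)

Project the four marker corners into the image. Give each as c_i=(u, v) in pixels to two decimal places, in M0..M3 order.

Intrinsics K: fx=873.6, fy=574.6, cx=310.6, cy=236.9
Marker side s = 0.147 m; corners in marker frame (Z=0):
  M0 = (-0.0735, +0.0735, 0)
  M1 = (+0.0735, +0.0735, 0)
  M2 = (+0.0735, -0.0735, 0)
  M3 = (-0.0735, -0.0735, 0)
rvec = (-0.1070, 0.2845, -0.0364), |rvec| = θ = 0.30613 rad = 17.540°
Rodrigues: sinθ=0.30137, 1−cosθ=0.04649; R = I + sinθ·[k]× + (1−cosθ)·[k]×²:
    [+0.95919 +0.02073 +0.28201]
    [-0.05094 +0.99366 +0.10020]
    [-0.27814 -0.11047 +0.95417]
t = (0.0132, -0.1723, 0.7013) m
M0: Pc = R·M0+t = (-0.05578, -0.09552, +0.71362); u = 873.6·(-0.05578)/0.71362 + 310.6 = 242.3198, v = 574.6·(-0.09552)/0.71362 + 236.9 = 159.9870
M1: Pc = R·M1+t = (+0.08522, -0.10301, +0.67274); u = 873.6·(+0.08522)/0.67274 + 310.6 = 421.2700, v = 574.6·(-0.10301)/0.67274 + 236.9 = 148.9171
M2: Pc = R·M2+t = (+0.08218, -0.24908, +0.68898); u = 873.6·(+0.08218)/0.68898 + 310.6 = 414.7972, v = 574.6·(-0.24908)/0.68898 + 236.9 = 29.1711
M3: Pc = R·M3+t = (-0.05882, -0.24159, +0.72986); u = 873.6·(-0.05882)/0.72986 + 310.6 = 240.1913, v = 574.6·(-0.24159)/0.72986 + 236.9 = 46.7030

c0=(242.32, 159.99) c1=(421.27, 148.92) c2=(414.80, 29.17) c3=(240.19, 46.70)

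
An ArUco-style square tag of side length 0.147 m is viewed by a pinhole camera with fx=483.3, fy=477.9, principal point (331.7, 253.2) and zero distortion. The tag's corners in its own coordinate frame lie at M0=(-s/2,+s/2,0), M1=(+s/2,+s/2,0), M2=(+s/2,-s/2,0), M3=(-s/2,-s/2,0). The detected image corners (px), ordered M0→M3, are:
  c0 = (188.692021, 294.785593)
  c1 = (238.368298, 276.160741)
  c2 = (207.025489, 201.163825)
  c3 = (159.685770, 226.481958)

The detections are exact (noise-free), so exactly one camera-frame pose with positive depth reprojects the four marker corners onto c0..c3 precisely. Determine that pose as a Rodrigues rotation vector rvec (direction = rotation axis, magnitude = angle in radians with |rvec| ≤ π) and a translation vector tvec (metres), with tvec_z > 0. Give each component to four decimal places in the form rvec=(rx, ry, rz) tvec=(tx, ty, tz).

rvec=(0.1638, 0.5816, -0.3546) tvec=(-0.2531, -0.0055, 0.9110)

Intrinsics K: fx=483.3, fy=477.9, cx=331.7, cy=253.2
Marker side s = 0.147 m; corners in marker frame (Z=0):
  M0 = (-0.0735, +0.0735, 0)
  M1 = (+0.0735, +0.0735, 0)
  M2 = (+0.0735, -0.0735, 0)
  M3 = (-0.0735, -0.0735, 0)
Detected image corners:
  c0 = (188.692021, 294.785593) px
  c1 = (238.368298, 276.160741) px
  c2 = (207.025489, 201.163825) px
  c3 = (159.685770, 226.481958) px
Planar DLT: solve 8×8 A·h = b for H (H[2,2]=1):
  H  [+207.36851 +216.17813 +197.40406]
  H  [-303.67017 +500.56098 +250.29663]
  H  [-0.61807 +0.05679 +1.00000]
B = K⁻¹H; ‖b₁‖=1.097681, ‖b₂‖=1.097681; λ = 2/(‖b₁‖+‖b₂‖) = 0.911011, sign → tz>0 ⇒ λ=+0.911011
r₁ = λ·B[:,0] = (+0.77733,-0.28056,-0.56307); r₂ = λ·B[:,1] = (+0.37198,+0.92680,+0.05174)
r₃ = r₁×r₂ = (+0.50733,-0.24967,+0.82479); SVD([r₁ r₂ r₃]) → R = UVᵀ:
  R  [+0.77733 +0.37198 +0.50733]
  R  [-0.28056 +0.92680 -0.24967]
  R  [-0.56307 +0.05174 +0.82479]
t = (-0.25315, -0.00553, +0.91101) m
tr R = 2.528919; θ = arccos((tr R − 1)/2) = 0.700594 rad = 40.141°
axis k = ((R−Rᵀ)₃₂, (R−Rᵀ)₁₃, (R−Rᵀ)₂₁) / (2 sinθ) = (+0.233769, +0.830188, -0.506102)
rvec = θ·k = (+0.163777, +0.581625, -0.354572)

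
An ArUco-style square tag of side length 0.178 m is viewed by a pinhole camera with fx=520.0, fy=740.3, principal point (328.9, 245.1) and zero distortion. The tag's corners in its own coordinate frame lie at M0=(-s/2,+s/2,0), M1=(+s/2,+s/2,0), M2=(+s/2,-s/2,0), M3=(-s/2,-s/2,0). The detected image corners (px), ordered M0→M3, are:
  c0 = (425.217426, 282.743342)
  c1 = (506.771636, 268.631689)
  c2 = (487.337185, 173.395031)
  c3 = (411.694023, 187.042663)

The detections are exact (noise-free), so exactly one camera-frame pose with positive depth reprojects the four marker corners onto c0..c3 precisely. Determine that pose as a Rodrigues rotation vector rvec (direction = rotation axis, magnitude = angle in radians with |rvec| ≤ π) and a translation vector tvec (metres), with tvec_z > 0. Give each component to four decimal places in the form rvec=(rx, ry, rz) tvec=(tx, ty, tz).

rvec=(-0.5102, 0.0700, -0.1110) tvec=(0.2916, -0.0301, 1.1808)

Intrinsics K: fx=520.0, fy=740.3, cx=328.9, cy=245.1
Marker side s = 0.178 m; corners in marker frame (Z=0):
  M0 = (-0.0890, +0.0890, 0)
  M1 = (+0.0890, +0.0890, 0)
  M2 = (+0.0890, -0.0890, 0)
  M3 = (-0.0890, -0.0890, 0)
Detected image corners:
  c0 = (425.217426, 282.743342) px
  c1 = (506.771636, 268.631689) px
  c2 = (487.337185, 173.395031) px
  c3 = (411.694023, 187.042663) px
Planar DLT: solve 8×8 A·h = b for H (H[2,2]=1):
  H  [+425.79526 -97.69565 +457.33452]
  H  [-85.47485 +441.61632 +226.20818]
  H  [-0.03311 -0.41556 +1.00000]
B = K⁻¹H; ‖b₁‖=0.846903, ‖b₂‖=0.846903; λ = 2/(‖b₁‖+‖b₂‖) = 1.180773, sign → tz>0 ⇒ λ=+1.180773
r₁ = λ·B[:,0] = (+0.99159,-0.12339,-0.03910); r₂ = λ·B[:,1] = (+0.08852,+0.86683,-0.49068)
r₃ = r₁×r₂ = (+0.09443,+0.48309,+0.87046); SVD([r₁ r₂ r₃]) → R = UVᵀ:
  R  [+0.99159 +0.08852 +0.09443]
  R  [-0.12339 +0.86683 +0.48309]
  R  [-0.03910 -0.49068 +0.87046]
t = (+0.29164, -0.03013, +1.18077) m
tr R = 2.728880; θ = arccos((tr R − 1)/2) = 0.526761 rad = 30.181°
axis k = ((R−Rᵀ)₃₂, (R−Rᵀ)₁₃, (R−Rᵀ)₂₁) / (2 sinθ) = (-0.968477, +0.132802, -0.210752)
rvec = θ·k = (-0.510156, +0.069955, -0.111016)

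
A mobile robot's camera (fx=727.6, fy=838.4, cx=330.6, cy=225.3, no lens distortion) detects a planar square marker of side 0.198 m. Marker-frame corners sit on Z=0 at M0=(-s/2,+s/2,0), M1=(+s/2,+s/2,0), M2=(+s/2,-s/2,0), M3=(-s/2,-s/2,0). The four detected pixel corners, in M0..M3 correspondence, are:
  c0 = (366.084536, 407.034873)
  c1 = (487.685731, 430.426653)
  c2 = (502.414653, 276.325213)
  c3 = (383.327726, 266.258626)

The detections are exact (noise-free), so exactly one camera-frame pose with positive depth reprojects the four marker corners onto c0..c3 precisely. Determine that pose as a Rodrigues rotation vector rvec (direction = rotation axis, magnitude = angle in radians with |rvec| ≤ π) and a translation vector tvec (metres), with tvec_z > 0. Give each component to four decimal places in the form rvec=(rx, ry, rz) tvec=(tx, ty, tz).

rvec=(-0.2210, 0.5082, 0.1023) tvec=(0.1574, 0.1586, 1.1252)

Intrinsics K: fx=727.6, fy=838.4, cx=330.6, cy=225.3
Marker side s = 0.198 m; corners in marker frame (Z=0):
  M0 = (-0.0990, +0.0990, 0)
  M1 = (+0.0990, +0.0990, 0)
  M2 = (+0.0990, -0.0990, 0)
  M3 = (-0.0990, -0.0990, 0)
Detected image corners:
  c0 = (366.084536, 407.034873) px
  c1 = (487.685731, 430.426653) px
  c2 = (502.414653, 276.325213) px
  c3 = (383.327726, 266.258626) px
Planar DLT: solve 8×8 A·h = b for H (H[2,2]=1):
  H  [+417.27052 -152.19519 +432.39922]
  H  [-67.12836 +686.70932 +343.45414]
  H  [-0.43788 -0.16368 +1.00000]
B = K⁻¹H; ‖b₁‖=0.888725, ‖b₂‖=0.888725; λ = 2/(‖b₁‖+‖b₂‖) = 1.125208, sign → tz>0 ⇒ λ=+1.125208
r₁ = λ·B[:,0] = (+0.86917,+0.04231,-0.49271); r₂ = λ·B[:,1] = (-0.15168,+0.97112,-0.18418)
r₃ = r₁×r₂ = (+0.47068,+0.23481,+0.85048); SVD([r₁ r₂ r₃]) → R = UVᵀ:
  R  [+0.86917 -0.15168 +0.47068]
  R  [+0.04231 +0.97112 +0.23481]
  R  [-0.49271 -0.18418 +0.85048]
t = (+0.15743, +0.15857, +1.12521) m
tr R = 2.690766; θ = arccos((tr R − 1)/2) = 0.563515 rad = 32.287°
axis k = ((R−Rᵀ)₃₂, (R−Rᵀ)₁₃, (R−Rᵀ)₂₁) / (2 sinθ) = (-0.392197, +0.901781, +0.181585)
rvec = θ·k = (-0.221009, +0.508167, +0.102326)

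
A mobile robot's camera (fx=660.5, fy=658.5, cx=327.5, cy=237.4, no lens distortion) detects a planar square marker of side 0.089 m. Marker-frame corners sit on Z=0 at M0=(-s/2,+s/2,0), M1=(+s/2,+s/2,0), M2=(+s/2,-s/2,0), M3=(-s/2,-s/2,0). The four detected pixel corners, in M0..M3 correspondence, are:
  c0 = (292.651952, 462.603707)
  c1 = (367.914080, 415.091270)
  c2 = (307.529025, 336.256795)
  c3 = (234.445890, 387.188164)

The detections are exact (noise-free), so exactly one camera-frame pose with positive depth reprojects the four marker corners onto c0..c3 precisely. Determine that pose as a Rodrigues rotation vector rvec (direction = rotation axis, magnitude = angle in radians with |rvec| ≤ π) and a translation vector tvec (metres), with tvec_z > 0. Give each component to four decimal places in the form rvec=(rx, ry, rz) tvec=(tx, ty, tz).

Intrinsics K: fx=660.5, fy=658.5, cx=327.5, cy=237.4
Marker side s = 0.089 m; corners in marker frame (Z=0):
  M0 = (-0.0445, +0.0445, 0)
  M1 = (+0.0445, +0.0445, 0)
  M2 = (+0.0445, -0.0445, 0)
  M3 = (-0.0445, -0.0445, 0)
Detected image corners:
  c0 = (292.651952, 462.603707) px
  c1 = (367.914080, 415.091270) px
  c2 = (307.529025, 336.256795) px
  c3 = (234.445890, 387.188164) px
Planar DLT: solve 8×8 A·h = b for H (H[2,2]=1):
  H  [+692.33460 +679.54355 +299.92021]
  H  [-740.87322 +884.22263 +400.87635]
  H  [-0.46931 +0.04509 +1.00000]
B = K⁻¹H; ‖b₁‖=1.665740, ‖b₂‖=1.665740; λ = 2/(‖b₁‖+‖b₂‖) = 0.600334, sign → tz>0 ⇒ λ=+0.600334
r₁ = λ·B[:,0] = (+0.76897,-0.57386,-0.28174); r₂ = λ·B[:,1] = (+0.60422,+0.79636,+0.02707)
r₃ = r₁×r₂ = (+0.20883,-0.19105,+0.95911); SVD([r₁ r₂ r₃]) → R = UVᵀ:
  R  [+0.76897 +0.60422 +0.20883]
  R  [-0.57386 +0.79636 -0.19105]
  R  [-0.28174 +0.02707 +0.95911]
t = (-0.02507, +0.14904, +0.60033) m
tr R = 2.524432; θ = arccos((tr R − 1)/2) = 0.704066 rad = 40.340°
axis k = ((R−Rᵀ)₃₂, (R−Rᵀ)₁₃, (R−Rᵀ)₂₁) / (2 sinθ) = (+0.168480, +0.378924, -0.909962)
rvec = θ·k = (+0.118621, +0.266788, -0.640674)

rvec=(0.1186, 0.2668, -0.6407) tvec=(-0.0251, 0.1490, 0.6003)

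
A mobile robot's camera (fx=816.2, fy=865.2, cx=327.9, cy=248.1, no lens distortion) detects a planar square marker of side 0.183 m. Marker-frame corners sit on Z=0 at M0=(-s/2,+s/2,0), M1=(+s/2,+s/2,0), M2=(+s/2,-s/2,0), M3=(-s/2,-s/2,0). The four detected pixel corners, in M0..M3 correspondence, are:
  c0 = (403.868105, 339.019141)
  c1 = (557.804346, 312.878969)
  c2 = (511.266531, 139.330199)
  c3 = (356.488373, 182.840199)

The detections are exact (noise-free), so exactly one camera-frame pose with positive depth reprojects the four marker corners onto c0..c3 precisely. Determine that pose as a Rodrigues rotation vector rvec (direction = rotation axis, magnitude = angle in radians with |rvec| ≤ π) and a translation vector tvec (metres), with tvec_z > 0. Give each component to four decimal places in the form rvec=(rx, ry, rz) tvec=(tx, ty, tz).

Intrinsics K: fx=816.2, fy=865.2, cx=327.9, cy=248.1
Marker side s = 0.183 m; corners in marker frame (Z=0):
  M0 = (-0.0915, +0.0915, 0)
  M1 = (+0.0915, +0.0915, 0)
  M2 = (+0.0915, -0.0915, 0)
  M3 = (-0.0915, -0.0915, 0)
Detected image corners:
  c0 = (403.868105, 339.019141) px
  c1 = (557.804346, 312.878969) px
  c2 = (511.266531, 139.330199) px
  c3 = (356.488373, 182.840199) px
Planar DLT: solve 8×8 A·h = b for H (H[2,2]=1):
  H  [+598.73236 +344.79528 +453.99213]
  H  [-319.75874 +945.46825 +245.82213]
  H  [-0.53505 +0.19258 +1.00000]
B = K⁻¹H; ‖b₁‖=1.110259, ‖b₂‖=1.110259; λ = 2/(‖b₁‖+‖b₂‖) = 0.900691, sign → tz>0 ⇒ λ=+0.900691
r₁ = λ·B[:,0] = (+0.85432,-0.19468,-0.48192); r₂ = λ·B[:,1] = (+0.31080,+0.93451,+0.17345)
r₃ = r₁×r₂ = (+0.41659,-0.29797,+0.85888); SVD([r₁ r₂ r₃]) → R = UVᵀ:
  R  [+0.85432 +0.31080 +0.41659]
  R  [-0.19468 +0.93451 -0.29797]
  R  [-0.48192 +0.17345 +0.85888]
t = (+0.13914, -0.00237, +0.90069) m
tr R = 2.647707; θ = arccos((tr R − 1)/2) = 0.602620 rad = 34.528°
axis k = ((R−Rᵀ)₃₂, (R−Rᵀ)₁₃, (R−Rᵀ)₂₁) / (2 sinθ) = (+0.415859, +0.792606, -0.445912)
rvec = θ·k = (+0.250605, +0.477640, -0.268715)

rvec=(0.2506, 0.4776, -0.2687) tvec=(0.1391, -0.0024, 0.9007)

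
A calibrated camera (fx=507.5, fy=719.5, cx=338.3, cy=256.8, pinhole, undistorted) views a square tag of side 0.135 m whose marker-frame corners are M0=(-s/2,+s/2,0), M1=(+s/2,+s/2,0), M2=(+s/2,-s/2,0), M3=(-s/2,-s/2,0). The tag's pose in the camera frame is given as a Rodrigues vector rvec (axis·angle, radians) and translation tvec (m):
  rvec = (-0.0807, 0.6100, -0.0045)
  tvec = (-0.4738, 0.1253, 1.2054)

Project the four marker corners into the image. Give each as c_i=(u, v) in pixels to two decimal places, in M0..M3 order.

c0=(120.99, 369.75) c1=(154.89, 374.92) c2=(157.67, 291.25) c3=(123.88, 291.30)

Intrinsics K: fx=507.5, fy=719.5, cx=338.3, cy=256.8
Marker side s = 0.135 m; corners in marker frame (Z=0):
  M0 = (-0.0675, +0.0675, 0)
  M1 = (+0.0675, +0.0675, 0)
  M2 = (+0.0675, -0.0675, 0)
  M3 = (-0.0675, -0.0675, 0)
rvec = (-0.0807, 0.6100, -0.0045), |rvec| = θ = 0.61533 rad = 35.256°
Rodrigues: sinθ=0.57723, 1−cosθ=0.18342; R = I + sinθ·[k]× + (1−cosθ)·[k]×²:
    [+0.81974 -0.01963 +0.57240]
    [-0.02807 +0.99684 +0.07437]
    [-0.57205 -0.07703 +0.81659]
t = (-0.4738, 0.1253, 1.2054) m
M0: Pc = R·M0+t = (-0.53046, +0.19448, +1.23881); u = 507.5·(-0.53046)/1.23881 + 338.3 = 120.9898, v = 719.5·(+0.19448)/1.23881 + 256.8 = 369.7541
M1: Pc = R·M1+t = (-0.41979, +0.19069, +1.16159); u = 507.5·(-0.41979)/1.16159 + 338.3 = 154.8917, v = 719.5·(+0.19069)/1.16159 + 256.8 = 374.9167
M2: Pc = R·M2+t = (-0.41714, +0.05612, +1.17199); u = 507.5·(-0.41714)/1.17199 + 338.3 = 157.6664, v = 719.5·(+0.05612)/1.17199 + 256.8 = 291.2523
M3: Pc = R·M3+t = (-0.52781, +0.05991, +1.24921); u = 507.5·(-0.52781)/1.24921 + 338.3 = 123.8752, v = 719.5·(+0.05991)/1.24921 + 256.8 = 291.3049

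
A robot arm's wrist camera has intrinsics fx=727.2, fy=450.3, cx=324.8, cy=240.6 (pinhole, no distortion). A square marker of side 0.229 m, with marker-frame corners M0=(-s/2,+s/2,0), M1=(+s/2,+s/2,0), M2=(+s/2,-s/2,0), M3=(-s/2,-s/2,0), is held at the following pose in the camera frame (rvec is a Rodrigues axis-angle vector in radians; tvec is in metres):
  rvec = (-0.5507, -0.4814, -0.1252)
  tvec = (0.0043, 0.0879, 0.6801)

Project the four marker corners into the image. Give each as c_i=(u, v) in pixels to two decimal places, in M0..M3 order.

Intrinsics K: fx=727.2, fy=450.3, cx=324.8, cy=240.6
Marker side s = 0.229 m; corners in marker frame (Z=0):
  M0 = (-0.1145, +0.1145, 0)
  M1 = (+0.1145, +0.1145, 0)
  M2 = (+0.1145, -0.1145, 0)
  M3 = (-0.1145, -0.1145, 0)
rvec = (-0.5507, -0.4814, -0.1252), |rvec| = θ = 0.74209 rad = 42.518°
Rodrigues: sinθ=0.67583, 1−cosθ=0.26294; R = I + sinθ·[k]× + (1−cosθ)·[k]×²:
    [+0.88186 +0.24060 -0.40550]
    [+0.01256 +0.84771 +0.53031]
    [+0.47134 -0.47275 +0.74454]
t = (0.0043, 0.0879, 0.6801) m
M0: Pc = R·M0+t = (-0.06912, +0.18352, +0.57200); u = 727.2·(-0.06912)/0.57200 + 324.8 = 236.9204, v = 450.3·(+0.18352)/0.57200 + 240.6 = 385.0773
M1: Pc = R·M1+t = (+0.13282, +0.18640, +0.67994); u = 727.2·(+0.13282)/0.67994 + 324.8 = 466.8547, v = 450.3·(+0.18640)/0.67994 + 240.6 = 364.0472
M2: Pc = R·M2+t = (+0.07772, -0.00772, +0.78820); u = 727.2·(+0.07772)/0.78820 + 324.8 = 396.5094, v = 450.3·(-0.00772)/0.78820 + 240.6 = 236.1867
M3: Pc = R·M3+t = (-0.12422, -0.01060, +0.68026); u = 727.2·(-0.12422)/0.68026 + 324.8 = 192.0063, v = 450.3·(-0.01060)/0.68026 + 240.6 = 233.5825

c0=(236.92, 385.08) c1=(466.85, 364.05) c2=(396.51, 236.19) c3=(192.01, 233.58)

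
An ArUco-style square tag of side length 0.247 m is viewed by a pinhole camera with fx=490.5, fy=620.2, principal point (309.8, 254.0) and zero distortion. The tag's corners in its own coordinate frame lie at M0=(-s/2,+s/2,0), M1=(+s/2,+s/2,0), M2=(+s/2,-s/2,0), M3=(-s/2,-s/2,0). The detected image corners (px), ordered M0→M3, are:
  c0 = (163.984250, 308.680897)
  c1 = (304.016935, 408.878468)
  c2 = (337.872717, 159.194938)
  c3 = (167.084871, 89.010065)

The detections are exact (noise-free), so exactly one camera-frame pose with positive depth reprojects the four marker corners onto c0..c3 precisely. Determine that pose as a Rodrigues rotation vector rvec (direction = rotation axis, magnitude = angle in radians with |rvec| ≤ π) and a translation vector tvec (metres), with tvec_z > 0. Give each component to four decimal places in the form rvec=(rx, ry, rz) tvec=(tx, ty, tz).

rvec=(0.3833, 0.5569, 0.2654) tvec=(-0.0906, -0.0061, 0.5941)

Intrinsics K: fx=490.5, fy=620.2, cx=309.8, cy=254.0
Marker side s = 0.247 m; corners in marker frame (Z=0):
  M0 = (-0.1235, +0.1235, 0)
  M1 = (+0.1235, +0.1235, 0)
  M2 = (+0.1235, -0.1235, 0)
  M3 = (-0.1235, -0.1235, 0)
Detected image corners:
  c0 = (163.984250, 308.680897) px
  c1 = (304.016935, 408.878468) px
  c2 = (337.872717, 159.194938) px
  c3 = (167.084871, 89.010065) px
Planar DLT: solve 8×8 A·h = b for H (H[2,2]=1):
  H  [+435.19000 +103.61487 +234.99177]
  H  [+163.06821 +1115.48397 +247.63816]
  H  [-0.77516 +0.70903 +1.00000]
B = K⁻¹H; ‖b₁‖=1.683266, ‖b₂‖=1.683267; λ = 2/(‖b₁‖+‖b₂‖) = 0.594083, sign → tz>0 ⇒ λ=+0.594083
r₁ = λ·B[:,0] = (+0.81795,+0.34480,-0.46051); r₂ = λ·B[:,1] = (-0.14055,+0.89600,+0.42123)
r₃ = r₁×r₂ = (+0.55786,-0.27982,+0.78135); SVD([r₁ r₂ r₃]) → R = UVᵀ:
  R  [+0.81795 -0.14055 +0.55786]
  R  [+0.34480 +0.89600 -0.27982]
  R  [-0.46051 +0.42123 +0.78135]
t = (-0.09061, -0.00609, +0.59408) m
tr R = 2.495295; θ = arccos((tr R − 1)/2) = 0.726284 rad = 41.613°
axis k = ((R−Rᵀ)₃₂, (R−Rᵀ)₁₃, (R−Rᵀ)₂₁) / (2 sinθ) = (+0.527817, +0.766730, +0.365422)
rvec = θ·k = (+0.383345, +0.556864, +0.265400)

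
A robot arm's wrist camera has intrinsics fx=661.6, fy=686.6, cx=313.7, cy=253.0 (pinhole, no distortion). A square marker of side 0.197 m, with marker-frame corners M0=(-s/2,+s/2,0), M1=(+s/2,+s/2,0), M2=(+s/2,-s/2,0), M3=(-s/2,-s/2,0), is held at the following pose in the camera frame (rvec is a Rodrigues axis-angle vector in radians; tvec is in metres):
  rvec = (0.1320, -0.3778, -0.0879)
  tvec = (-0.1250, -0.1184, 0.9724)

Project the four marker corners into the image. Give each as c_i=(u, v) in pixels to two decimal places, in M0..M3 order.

c0=(167.47, 245.58) c1=(295.70, 231.53) c2=(287.20, 96.50) c3=(154.36, 100.55)

Intrinsics K: fx=661.6, fy=686.6, cx=313.7, cy=253.0
Marker side s = 0.197 m; corners in marker frame (Z=0):
  M0 = (-0.0985, +0.0985, 0)
  M1 = (+0.0985, +0.0985, 0)
  M2 = (+0.0985, -0.0985, 0)
  M3 = (-0.0985, -0.0985, 0)
rvec = (0.1320, -0.3778, -0.0879), |rvec| = θ = 0.40974 rad = 23.476°
Rodrigues: sinθ=0.39837, 1−cosθ=0.08277; R = I + sinθ·[k]× + (1−cosθ)·[k]×²:
    [+0.92582 +0.06087 -0.37304]
    [-0.11005 +0.98760 -0.11196]
    [+0.36160 +0.14471 +0.92104]
t = (-0.1250, -0.1184, 0.9724) m
M0: Pc = R·M0+t = (-0.21020, -0.01028, +0.95104); u = 661.6·(-0.21020)/0.95104 + 313.7 = 167.4740, v = 686.6·(-0.01028)/0.95104 + 253.0 = 245.5772
M1: Pc = R·M1+t = (-0.02781, -0.03196, +1.02227); u = 661.6·(-0.02781)/1.02227 + 313.7 = 295.7011, v = 686.6·(-0.03196)/1.02227 + 253.0 = 231.5335
M2: Pc = R·M2+t = (-0.03980, -0.22652, +0.99376); u = 661.6·(-0.03980)/0.99376 + 313.7 = 287.2010, v = 686.6·(-0.22652)/0.99376 + 253.0 = 96.4964
M3: Pc = R·M3+t = (-0.22219, -0.20484, +0.92253); u = 661.6·(-0.22219)/0.92253 + 313.7 = 154.3551, v = 686.6·(-0.20484)/0.92253 + 253.0 = 100.5470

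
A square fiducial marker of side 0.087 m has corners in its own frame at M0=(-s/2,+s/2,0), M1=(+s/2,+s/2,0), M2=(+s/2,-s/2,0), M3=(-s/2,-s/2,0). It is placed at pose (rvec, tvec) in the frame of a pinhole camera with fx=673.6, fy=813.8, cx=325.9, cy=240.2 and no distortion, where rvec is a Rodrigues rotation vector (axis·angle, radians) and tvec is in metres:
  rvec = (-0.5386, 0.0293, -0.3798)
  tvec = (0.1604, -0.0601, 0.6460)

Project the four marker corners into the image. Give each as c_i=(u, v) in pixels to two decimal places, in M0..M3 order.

Intrinsics K: fx=673.6, fy=813.8, cx=325.9, cy=240.2
Marker side s = 0.087 m; corners in marker frame (Z=0):
  M0 = (-0.0435, +0.0435, 0)
  M1 = (+0.0435, +0.0435, 0)
  M2 = (+0.0435, -0.0435, 0)
  M3 = (-0.0435, -0.0435, 0)
rvec = (-0.5386, 0.0293, -0.3798), |rvec| = θ = 0.65969 rad = 37.798°
Rodrigues: sinθ=0.61288, 1−cosθ=0.20982; R = I + sinθ·[k]× + (1−cosθ)·[k]×²:
    [+0.93004 +0.34524 +0.12584]
    [-0.36045 +0.79059 +0.49501]
    [+0.07140 -0.50574 +0.85973]
t = (0.1604, -0.0601, 0.6460) m
M0: Pc = R·M0+t = (+0.13496, -0.01003, +0.62089); u = 673.6·(+0.13496)/0.62089 + 325.9 = 472.3175, v = 813.8·(-0.01003)/0.62089 + 240.2 = 227.0545
M1: Pc = R·M1+t = (+0.21587, -0.04139, +0.62711); u = 673.6·(+0.21587)/0.62711 + 325.9 = 557.7795, v = 813.8·(-0.04139)/0.62711 + 240.2 = 186.4893
M2: Pc = R·M2+t = (+0.18584, -0.11017, +0.67111); u = 673.6·(+0.18584)/0.67111 + 325.9 = 512.4296, v = 813.8·(-0.11017)/0.67111 + 240.2 = 106.6044
M3: Pc = R·M3+t = (+0.10493, -0.07881, +0.66489); u = 673.6·(+0.10493)/0.66489 + 325.9 = 432.1994, v = 813.8·(-0.07881)/0.66489 + 240.2 = 143.7388

c0=(472.32, 227.05) c1=(557.78, 186.49) c2=(512.43, 106.60) c3=(432.20, 143.74)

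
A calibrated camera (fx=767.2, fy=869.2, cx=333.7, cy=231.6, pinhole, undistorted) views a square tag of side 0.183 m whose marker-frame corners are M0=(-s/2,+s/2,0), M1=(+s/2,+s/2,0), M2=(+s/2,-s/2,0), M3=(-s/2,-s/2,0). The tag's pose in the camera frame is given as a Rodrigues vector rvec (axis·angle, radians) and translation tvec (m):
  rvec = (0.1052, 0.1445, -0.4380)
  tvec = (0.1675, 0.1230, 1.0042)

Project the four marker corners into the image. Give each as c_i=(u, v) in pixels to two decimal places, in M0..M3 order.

Intrinsics K: fx=767.2, fy=869.2, cx=333.7, cy=231.6
Marker side s = 0.183 m; corners in marker frame (Z=0):
  M0 = (-0.0915, +0.0915, 0)
  M1 = (+0.0915, +0.0915, 0)
  M2 = (+0.0915, -0.0915, 0)
  M3 = (-0.0915, -0.0915, 0)
rvec = (0.1052, 0.1445, -0.4380), |rvec| = θ = 0.47307 rad = 27.105°
Rodrigues: sinθ=0.45562, 1−cosθ=0.10982; R = I + sinθ·[k]× + (1−cosθ)·[k]×²:
    [+0.89561 +0.42931 +0.11656]
    [-0.41439 +0.90042 -0.13238]
    [-0.16178 +0.07026 +0.98432]
t = (0.1675, 0.1230, 1.0042) m
M0: Pc = R·M0+t = (+0.12483, +0.24330, +1.02543); u = 767.2·(+0.12483)/1.02543 + 333.7 = 427.0969, v = 869.2·(+0.24330)/1.02543 + 231.6 = 437.8356
M1: Pc = R·M1+t = (+0.28873, +0.16747, +0.99583); u = 767.2·(+0.28873)/0.99583 + 333.7 = 556.1418, v = 869.2·(+0.16747)/0.99583 + 231.6 = 377.7772
M2: Pc = R·M2+t = (+0.21017, +0.00270, +0.98297); u = 767.2·(+0.21017)/0.98297 + 333.7 = 497.7336, v = 869.2·(+0.00270)/0.98297 + 231.6 = 233.9832
M3: Pc = R·M3+t = (+0.04627, +0.07853, +1.01257); u = 767.2·(+0.04627)/1.01257 + 333.7 = 368.7580, v = 869.2·(+0.07853)/1.01257 + 231.6 = 299.0086

c0=(427.10, 437.84) c1=(556.14, 377.78) c2=(497.73, 233.98) c3=(368.76, 299.01)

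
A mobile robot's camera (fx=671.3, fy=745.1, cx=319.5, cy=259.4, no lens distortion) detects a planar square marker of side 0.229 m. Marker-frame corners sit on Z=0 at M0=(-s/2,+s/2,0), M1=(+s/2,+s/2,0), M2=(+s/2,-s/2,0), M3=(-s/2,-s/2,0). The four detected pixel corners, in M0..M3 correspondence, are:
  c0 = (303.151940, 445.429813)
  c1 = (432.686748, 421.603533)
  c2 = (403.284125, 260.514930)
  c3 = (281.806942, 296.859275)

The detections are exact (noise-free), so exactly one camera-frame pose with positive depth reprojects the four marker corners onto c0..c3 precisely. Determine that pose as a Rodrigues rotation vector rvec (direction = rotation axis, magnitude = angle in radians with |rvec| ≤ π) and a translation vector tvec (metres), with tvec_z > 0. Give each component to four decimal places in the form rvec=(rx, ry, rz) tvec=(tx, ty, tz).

rvec=(-0.1782, 0.4708, -0.2191) tvec=(0.0531, 0.1402, 1.0926)

Intrinsics K: fx=671.3, fy=745.1, cx=319.5, cy=259.4
Marker side s = 0.229 m; corners in marker frame (Z=0):
  M0 = (-0.1145, +0.1145, 0)
  M1 = (+0.1145, +0.1145, 0)
  M2 = (+0.1145, -0.1145, 0)
  M3 = (-0.1145, -0.1145, 0)
Detected image corners:
  c0 = (303.151940, 445.429813) px
  c1 = (432.686748, 421.603533) px
  c2 = (403.284125, 260.514930) px
  c3 = (281.806942, 296.859275) px
Planar DLT: solve 8×8 A·h = b for H (H[2,2]=1):
  H  [+408.35840 +38.58394 +352.12280]
  H  [-271.64479 +603.28084 +354.99495]
  H  [-0.39213 -0.20108 +1.00000]
B = K⁻¹H; ‖b₁‖=0.915265, ‖b₂‖=0.915265; λ = 2/(‖b₁‖+‖b₂‖) = 1.092580, sign → tz>0 ⇒ λ=+1.092580
r₁ = λ·B[:,0] = (+0.86854,-0.24917,-0.42843); r₂ = λ·B[:,1] = (+0.16736,+0.96111,-0.21969)
r₃ = r₁×r₂ = (+0.46651,+0.11911,+0.87646); SVD([r₁ r₂ r₃]) → R = UVᵀ:
  R  [+0.86854 +0.16736 +0.46651]
  R  [-0.24917 +0.96111 +0.11911]
  R  [-0.42843 -0.21969 +0.87646]
t = (+0.05310, +0.14018, +1.09258) m
tr R = 2.706103; θ = arccos((tr R − 1)/2) = 0.548991 rad = 31.455°
axis k = ((R−Rᵀ)₃₂, (R−Rᵀ)₁₃, (R−Rᵀ)₂₁) / (2 sinθ) = (-0.324629, +0.857513, -0.399107)
rvec = θ·k = (-0.178219, +0.470767, -0.219106)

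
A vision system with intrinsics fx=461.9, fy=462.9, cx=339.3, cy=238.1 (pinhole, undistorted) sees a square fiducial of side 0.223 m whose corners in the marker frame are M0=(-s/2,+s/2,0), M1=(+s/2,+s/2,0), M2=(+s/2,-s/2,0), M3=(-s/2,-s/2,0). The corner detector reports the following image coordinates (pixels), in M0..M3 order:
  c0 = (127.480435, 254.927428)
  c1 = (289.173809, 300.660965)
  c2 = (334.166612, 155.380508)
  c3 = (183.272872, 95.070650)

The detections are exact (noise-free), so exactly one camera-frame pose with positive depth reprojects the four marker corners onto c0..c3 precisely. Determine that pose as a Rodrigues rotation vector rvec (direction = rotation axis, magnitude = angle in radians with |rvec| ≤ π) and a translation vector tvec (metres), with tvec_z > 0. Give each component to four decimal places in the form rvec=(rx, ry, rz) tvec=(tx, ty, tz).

Intrinsics K: fx=461.9, fy=462.9, cx=339.3, cy=238.1
Marker side s = 0.223 m; corners in marker frame (Z=0):
  M0 = (-0.1115, +0.1115, 0)
  M1 = (+0.1115, +0.1115, 0)
  M2 = (+0.1115, -0.1115, 0)
  M3 = (-0.1115, -0.1115, 0)
Detected image corners:
  c0 = (127.480435, 254.927428) px
  c1 = (289.173809, 300.660965) px
  c2 = (334.166612, 155.380508) px
  c3 = (183.272872, 95.070650) px
Planar DLT: solve 8×8 A·h = b for H (H[2,2]=1):
  H  [+813.03112 -260.73504 +238.15791]
  H  [+335.47473 +651.29018 +201.62148]
  H  [+0.48209 -0.15442 +1.00000]
B = K⁻¹H; ‖b₁‖=1.560992, ‖b₂‖=1.560992; λ = 2/(‖b₁‖+‖b₂‖) = 0.640618, sign → tz>0 ⇒ λ=+0.640618
r₁ = λ·B[:,0] = (+0.90074,+0.30542,+0.30884); r₂ = λ·B[:,1] = (-0.28895,+0.95222,-0.09892)
r₃ = r₁×r₂ = (-0.32429,-0.00013,+0.94596); SVD([r₁ r₂ r₃]) → R = UVᵀ:
  R  [+0.90074 -0.28895 -0.32429]
  R  [+0.30542 +0.95222 -0.00013]
  R  [+0.30884 -0.09892 +0.94596]
t = (-0.14028, -0.05048, +0.64062) m
tr R = 2.798920; θ = arccos((tr R − 1)/2) = 0.452264 rad = 25.913°
axis k = ((R−Rᵀ)₃₂, (R−Rᵀ)₁₃, (R−Rᵀ)₂₁) / (2 sinθ) = (-0.113033, -0.724402, +0.680048)
rvec = θ·k = (-0.051121, -0.327621, +0.307562)

rvec=(-0.0511, -0.3276, 0.3076) tvec=(-0.1403, -0.0505, 0.6406)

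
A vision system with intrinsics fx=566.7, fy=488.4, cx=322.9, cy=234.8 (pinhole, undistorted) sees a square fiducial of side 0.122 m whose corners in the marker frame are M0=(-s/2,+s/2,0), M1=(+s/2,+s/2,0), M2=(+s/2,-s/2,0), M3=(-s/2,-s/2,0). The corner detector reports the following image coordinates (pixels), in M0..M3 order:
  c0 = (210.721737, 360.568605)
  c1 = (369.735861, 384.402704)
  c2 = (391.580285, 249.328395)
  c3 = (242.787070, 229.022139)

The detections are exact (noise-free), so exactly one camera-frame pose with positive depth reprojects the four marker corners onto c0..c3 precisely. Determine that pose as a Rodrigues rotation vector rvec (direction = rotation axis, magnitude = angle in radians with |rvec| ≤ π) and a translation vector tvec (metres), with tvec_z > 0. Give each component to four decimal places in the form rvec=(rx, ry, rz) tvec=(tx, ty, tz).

rvec=(-0.2573, 0.0343, 0.1625) tvec=(-0.0151, 0.0622, 0.4428)

Intrinsics K: fx=566.7, fy=488.4, cx=322.9, cy=234.8
Marker side s = 0.122 m; corners in marker frame (Z=0):
  M0 = (-0.0610, +0.0610, 0)
  M1 = (+0.0610, +0.0610, 0)
  M2 = (+0.0610, -0.0610, 0)
  M3 = (-0.0610, -0.0610, 0)
Detected image corners:
  c0 = (210.721737, 360.568605) px
  c1 = (369.735861, 384.402704) px
  c2 = (391.580285, 249.328395) px
  c3 = (242.787070, 229.022139) px
Planar DLT: solve 8×8 A·h = b for H (H[2,2]=1):
  H  [+1222.63677 -393.13417 +303.59310]
  H  [+142.71959 +919.51957 +303.44645]
  H  [-0.12322 -0.56593 +1.00000]
B = K⁻¹H; ‖b₁‖=2.258595, ‖b₂‖=2.258595; λ = 2/(‖b₁‖+‖b₂‖) = 0.442753, sign → tz>0 ⇒ λ=+0.442753
r₁ = λ·B[:,0] = (+0.98631,+0.15561,-0.05456); r₂ = λ·B[:,1] = (-0.16438,+0.95404,-0.25057)
r₃ = r₁×r₂ = (+0.01306,+0.25611,+0.96656); SVD([r₁ r₂ r₃]) → R = UVᵀ:
  R  [+0.98631 -0.16438 +0.01306]
  R  [+0.15561 +0.95404 +0.25611]
  R  [-0.05456 -0.25057 +0.96656]
t = (-0.01508, +0.06223, +0.44275) m
tr R = 2.906913; θ = arccos((tr R − 1)/2) = 0.306298 rad = 17.550°
axis k = ((R−Rᵀ)₃₂, (R−Rᵀ)₁₃, (R−Rᵀ)₂₁) / (2 sinθ) = (-0.840173, +0.112118, +0.530603)
rvec = θ·k = (-0.257343, +0.034341, +0.162522)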